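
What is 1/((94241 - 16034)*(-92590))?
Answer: -1/7241186130 ≈ -1.3810e-10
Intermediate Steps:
1/((94241 - 16034)*(-92590)) = -1/92590/78207 = (1/78207)*(-1/92590) = -1/7241186130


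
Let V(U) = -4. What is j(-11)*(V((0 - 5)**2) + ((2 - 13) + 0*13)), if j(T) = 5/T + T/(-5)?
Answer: -288/11 ≈ -26.182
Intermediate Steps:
j(T) = 5/T - T/5 (j(T) = 5/T + T*(-1/5) = 5/T - T/5)
j(-11)*(V((0 - 5)**2) + ((2 - 13) + 0*13)) = (5/(-11) - 1/5*(-11))*(-4 + ((2 - 13) + 0*13)) = (5*(-1/11) + 11/5)*(-4 + (-11 + 0)) = (-5/11 + 11/5)*(-4 - 11) = (96/55)*(-15) = -288/11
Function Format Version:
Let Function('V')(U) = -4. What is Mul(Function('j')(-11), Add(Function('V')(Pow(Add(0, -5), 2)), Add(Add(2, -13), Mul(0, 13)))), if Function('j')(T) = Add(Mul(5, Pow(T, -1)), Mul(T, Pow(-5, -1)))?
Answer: Rational(-288, 11) ≈ -26.182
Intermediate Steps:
Function('j')(T) = Add(Mul(5, Pow(T, -1)), Mul(Rational(-1, 5), T)) (Function('j')(T) = Add(Mul(5, Pow(T, -1)), Mul(T, Rational(-1, 5))) = Add(Mul(5, Pow(T, -1)), Mul(Rational(-1, 5), T)))
Mul(Function('j')(-11), Add(Function('V')(Pow(Add(0, -5), 2)), Add(Add(2, -13), Mul(0, 13)))) = Mul(Add(Mul(5, Pow(-11, -1)), Mul(Rational(-1, 5), -11)), Add(-4, Add(Add(2, -13), Mul(0, 13)))) = Mul(Add(Mul(5, Rational(-1, 11)), Rational(11, 5)), Add(-4, Add(-11, 0))) = Mul(Add(Rational(-5, 11), Rational(11, 5)), Add(-4, -11)) = Mul(Rational(96, 55), -15) = Rational(-288, 11)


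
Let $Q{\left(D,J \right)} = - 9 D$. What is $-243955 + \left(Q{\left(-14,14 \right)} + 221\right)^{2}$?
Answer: $-123546$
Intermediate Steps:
$-243955 + \left(Q{\left(-14,14 \right)} + 221\right)^{2} = -243955 + \left(\left(-9\right) \left(-14\right) + 221\right)^{2} = -243955 + \left(126 + 221\right)^{2} = -243955 + 347^{2} = -243955 + 120409 = -123546$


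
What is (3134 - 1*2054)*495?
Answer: 534600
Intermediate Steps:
(3134 - 1*2054)*495 = (3134 - 2054)*495 = 1080*495 = 534600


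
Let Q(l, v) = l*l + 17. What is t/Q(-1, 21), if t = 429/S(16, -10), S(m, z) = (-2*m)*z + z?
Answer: 143/1860 ≈ 0.076882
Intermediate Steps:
Q(l, v) = 17 + l² (Q(l, v) = l² + 17 = 17 + l²)
S(m, z) = z - 2*m*z (S(m, z) = -2*m*z + z = z - 2*m*z)
t = 429/310 (t = 429/((-10*(1 - 2*16))) = 429/((-10*(1 - 32))) = 429/((-10*(-31))) = 429/310 ≈ 1.3839)
t/Q(-1, 21) = 429/(310*(17 + (-1)²)) = 429/(310*(17 + 1)) = (429/310)/18 = (429/310)*(1/18) = 143/1860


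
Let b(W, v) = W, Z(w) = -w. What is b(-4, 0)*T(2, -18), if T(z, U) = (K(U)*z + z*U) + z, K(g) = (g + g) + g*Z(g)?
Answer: 3016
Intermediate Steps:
K(g) = -g² + 2*g (K(g) = (g + g) + g*(-g) = 2*g - g² = -g² + 2*g)
T(z, U) = z + U*z + U*z*(2 - U) (T(z, U) = ((U*(2 - U))*z + z*U) + z = (U*z*(2 - U) + U*z) + z = (U*z + U*z*(2 - U)) + z = z + U*z + U*z*(2 - U))
b(-4, 0)*T(2, -18) = -8*(1 - 18 - 1*(-18)*(-2 - 18)) = -8*(1 - 18 - 1*(-18)*(-20)) = -8*(1 - 18 - 360) = -8*(-377) = -4*(-754) = 3016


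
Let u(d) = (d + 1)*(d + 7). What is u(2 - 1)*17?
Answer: 272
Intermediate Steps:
u(d) = (1 + d)*(7 + d)
u(2 - 1)*17 = (7 + (2 - 1)² + 8*(2 - 1))*17 = (7 + 1² + 8*1)*17 = (7 + 1 + 8)*17 = 16*17 = 272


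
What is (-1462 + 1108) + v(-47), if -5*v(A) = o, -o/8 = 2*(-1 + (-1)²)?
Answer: -354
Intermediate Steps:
o = 0 (o = -16*(-1 + (-1)²) = -16*(-1 + 1) = -16*0 = -8*0 = 0)
v(A) = 0 (v(A) = -⅕*0 = 0)
(-1462 + 1108) + v(-47) = (-1462 + 1108) + 0 = -354 + 0 = -354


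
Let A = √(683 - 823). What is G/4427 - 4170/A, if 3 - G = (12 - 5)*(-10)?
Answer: 73/4427 + 417*I*√35/7 ≈ 0.01649 + 352.43*I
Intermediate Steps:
G = 73 (G = 3 - (12 - 5)*(-10) = 3 - 7*(-10) = 3 - 1*(-70) = 3 + 70 = 73)
A = 2*I*√35 (A = √(-140) = 2*I*√35 ≈ 11.832*I)
G/4427 - 4170/A = 73/4427 - 4170*(-I*√35/70) = 73*(1/4427) - (-417)*I*√35/7 = 73/4427 + 417*I*√35/7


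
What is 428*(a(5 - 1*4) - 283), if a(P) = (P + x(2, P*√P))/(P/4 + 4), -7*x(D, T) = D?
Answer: -14405196/119 ≈ -1.2105e+5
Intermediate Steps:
x(D, T) = -D/7
a(P) = (-2/7 + P)/(4 + P/4) (a(P) = (P - ⅐*2)/(P/4 + 4) = (P - 2/7)/(P*(¼) + 4) = (-2/7 + P)/(P/4 + 4) = (-2/7 + P)/(4 + P/4))
428*(a(5 - 1*4) - 283) = 428*(4*(-2 + 7*(5 - 1*4))/(7*(16 + (5 - 1*4))) - 283) = 428*(4*(-2 + 7*(5 - 4))/(7*(16 + (5 - 4))) - 283) = 428*(4*(-2 + 7*1)/(7*(16 + 1)) - 283) = 428*((4/7)*(-2 + 7)/17 - 283) = 428*((4/7)*(1/17)*5 - 283) = 428*(20/119 - 283) = 428*(-33657/119) = -14405196/119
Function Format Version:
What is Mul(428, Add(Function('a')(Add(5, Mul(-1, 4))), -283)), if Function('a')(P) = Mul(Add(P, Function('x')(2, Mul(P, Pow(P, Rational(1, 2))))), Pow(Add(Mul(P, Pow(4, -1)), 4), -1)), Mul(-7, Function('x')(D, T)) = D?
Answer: Rational(-14405196, 119) ≈ -1.2105e+5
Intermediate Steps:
Function('x')(D, T) = Mul(Rational(-1, 7), D)
Function('a')(P) = Mul(Pow(Add(4, Mul(Rational(1, 4), P)), -1), Add(Rational(-2, 7), P)) (Function('a')(P) = Mul(Add(P, Mul(Rational(-1, 7), 2)), Pow(Add(Mul(P, Pow(4, -1)), 4), -1)) = Mul(Add(P, Rational(-2, 7)), Pow(Add(Mul(P, Rational(1, 4)), 4), -1)) = Mul(Add(Rational(-2, 7), P), Pow(Add(Mul(Rational(1, 4), P), 4), -1)) = Mul(Add(Rational(-2, 7), P), Pow(Add(4, Mul(Rational(1, 4), P)), -1)) = Mul(Pow(Add(4, Mul(Rational(1, 4), P)), -1), Add(Rational(-2, 7), P)))
Mul(428, Add(Function('a')(Add(5, Mul(-1, 4))), -283)) = Mul(428, Add(Mul(Rational(4, 7), Pow(Add(16, Add(5, Mul(-1, 4))), -1), Add(-2, Mul(7, Add(5, Mul(-1, 4))))), -283)) = Mul(428, Add(Mul(Rational(4, 7), Pow(Add(16, Add(5, -4)), -1), Add(-2, Mul(7, Add(5, -4)))), -283)) = Mul(428, Add(Mul(Rational(4, 7), Pow(Add(16, 1), -1), Add(-2, Mul(7, 1))), -283)) = Mul(428, Add(Mul(Rational(4, 7), Pow(17, -1), Add(-2, 7)), -283)) = Mul(428, Add(Mul(Rational(4, 7), Rational(1, 17), 5), -283)) = Mul(428, Add(Rational(20, 119), -283)) = Mul(428, Rational(-33657, 119)) = Rational(-14405196, 119)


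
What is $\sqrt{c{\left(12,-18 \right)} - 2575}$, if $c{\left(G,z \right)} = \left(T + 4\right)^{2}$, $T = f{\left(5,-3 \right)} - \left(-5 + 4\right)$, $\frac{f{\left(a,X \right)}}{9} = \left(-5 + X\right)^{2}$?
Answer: $\sqrt{334986} \approx 578.78$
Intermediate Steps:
$f{\left(a,X \right)} = 9 \left(-5 + X\right)^{2}$
$T = 577$ ($T = 9 \left(-5 - 3\right)^{2} - \left(-5 + 4\right) = 9 \left(-8\right)^{2} - -1 = 9 \cdot 64 + 1 = 576 + 1 = 577$)
$c{\left(G,z \right)} = 337561$ ($c{\left(G,z \right)} = \left(577 + 4\right)^{2} = 581^{2} = 337561$)
$\sqrt{c{\left(12,-18 \right)} - 2575} = \sqrt{337561 - 2575} = \sqrt{334986}$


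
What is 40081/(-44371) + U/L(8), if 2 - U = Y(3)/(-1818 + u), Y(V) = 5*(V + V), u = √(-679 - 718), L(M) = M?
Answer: -382191032343/586854573164 + 15*I*√1397/13226084 ≈ -0.65125 + 4.2389e-5*I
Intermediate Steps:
u = I*√1397 (u = √(-1397) = I*√1397 ≈ 37.376*I)
Y(V) = 10*V (Y(V) = 5*(2*V) = 10*V)
U = 2 - 30/(-1818 + I*√1397) (U = 2 - 10*3/(-1818 + I*√1397) = 2 - 30/(-1818 + I*√1397) ≈ 2.0165 + 0.00033912*I)
40081/(-44371) + U/L(8) = 40081/(-44371) + (6667582/3306521 + 30*I*√1397/3306521)/8 = 40081*(-1/44371) + (6667582/3306521 + 30*I*√1397/3306521)*(⅛) = -40081/44371 + (3333791/13226084 + 15*I*√1397/13226084) = -382191032343/586854573164 + 15*I*√1397/13226084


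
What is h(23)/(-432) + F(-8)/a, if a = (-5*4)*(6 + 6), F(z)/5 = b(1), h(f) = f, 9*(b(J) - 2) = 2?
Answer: -43/432 ≈ -0.099537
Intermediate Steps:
b(J) = 20/9 (b(J) = 2 + (1/9)*2 = 2 + 2/9 = 20/9)
F(z) = 100/9 (F(z) = 5*(20/9) = 100/9)
a = -240 (a = -20*12 = -240)
h(23)/(-432) + F(-8)/a = 23/(-432) + (100/9)/(-240) = 23*(-1/432) + (100/9)*(-1/240) = -23/432 - 5/108 = -43/432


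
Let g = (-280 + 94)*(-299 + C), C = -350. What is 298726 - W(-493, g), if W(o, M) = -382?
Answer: 299108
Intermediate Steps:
g = 120714 (g = (-280 + 94)*(-299 - 350) = -186*(-649) = 120714)
298726 - W(-493, g) = 298726 - 1*(-382) = 298726 + 382 = 299108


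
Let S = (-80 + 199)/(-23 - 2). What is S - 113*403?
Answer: -1138594/25 ≈ -45544.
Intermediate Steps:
S = -119/25 (S = 119/(-25) = 119*(-1/25) = -119/25 ≈ -4.7600)
S - 113*403 = -119/25 - 113*403 = -119/25 - 45539 = -1138594/25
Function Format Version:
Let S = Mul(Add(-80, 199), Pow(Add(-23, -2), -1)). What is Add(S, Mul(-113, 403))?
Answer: Rational(-1138594, 25) ≈ -45544.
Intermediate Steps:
S = Rational(-119, 25) (S = Mul(119, Pow(-25, -1)) = Mul(119, Rational(-1, 25)) = Rational(-119, 25) ≈ -4.7600)
Add(S, Mul(-113, 403)) = Add(Rational(-119, 25), Mul(-113, 403)) = Add(Rational(-119, 25), -45539) = Rational(-1138594, 25)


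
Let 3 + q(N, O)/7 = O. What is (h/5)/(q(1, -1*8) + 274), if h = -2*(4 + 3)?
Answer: -14/985 ≈ -0.014213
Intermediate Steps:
q(N, O) = -21 + 7*O
h = -14 (h = -2*7 = -14)
(h/5)/(q(1, -1*8) + 274) = (-14/5)/((-21 + 7*(-1*8)) + 274) = (-14*⅕)/((-21 + 7*(-8)) + 274) = -14/(5*((-21 - 56) + 274)) = -14/(5*(-77 + 274)) = -14/5/197 = -14/5*1/197 = -14/985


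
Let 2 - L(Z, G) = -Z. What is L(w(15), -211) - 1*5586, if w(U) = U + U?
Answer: -5554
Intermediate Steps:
w(U) = 2*U
L(Z, G) = 2 + Z (L(Z, G) = 2 - (-1)*Z = 2 + Z)
L(w(15), -211) - 1*5586 = (2 + 2*15) - 1*5586 = (2 + 30) - 5586 = 32 - 5586 = -5554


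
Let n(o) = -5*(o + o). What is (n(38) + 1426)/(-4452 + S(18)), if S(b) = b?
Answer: -523/2217 ≈ -0.23590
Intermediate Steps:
n(o) = -10*o
(n(38) + 1426)/(-4452 + S(18)) = (-10*38 + 1426)/(-4452 + 18) = (-380 + 1426)/(-4434) = 1046*(-1/4434) = -523/2217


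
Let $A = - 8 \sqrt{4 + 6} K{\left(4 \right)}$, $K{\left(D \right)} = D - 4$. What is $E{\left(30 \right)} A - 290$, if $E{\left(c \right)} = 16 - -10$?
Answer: $-290$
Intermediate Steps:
$K{\left(D \right)} = -4 + D$
$E{\left(c \right)} = 26$ ($E{\left(c \right)} = 16 + 10 = 26$)
$A = 0$ ($A = - 8 \sqrt{4 + 6} \left(-4 + 4\right) = - 8 \sqrt{10} \cdot 0 = 0$)
$E{\left(30 \right)} A - 290 = 26 \cdot 0 - 290 = 0 - 290 = -290$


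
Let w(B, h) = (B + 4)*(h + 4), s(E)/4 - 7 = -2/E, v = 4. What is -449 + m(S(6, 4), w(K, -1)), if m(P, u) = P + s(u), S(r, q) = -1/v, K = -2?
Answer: -5071/12 ≈ -422.58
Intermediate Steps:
s(E) = 28 - 8/E (s(E) = 28 + 4*(-2/E) = 28 - 8/E)
S(r, q) = -¼ (S(r, q) = -1/4 = -1*¼ = -¼)
w(B, h) = (4 + B)*(4 + h)
m(P, u) = 28 + P - 8/u (m(P, u) = P + (28 - 8/u) = 28 + P - 8/u)
-449 + m(S(6, 4), w(K, -1)) = -449 + (28 - ¼ - 8/(16 + 4*(-2) + 4*(-1) - 2*(-1))) = -449 + (28 - ¼ - 8/(16 - 8 - 4 + 2)) = -449 + (28 - ¼ - 8/6) = -449 + (28 - ¼ - 8*⅙) = -449 + (28 - ¼ - 4/3) = -449 + 317/12 = -5071/12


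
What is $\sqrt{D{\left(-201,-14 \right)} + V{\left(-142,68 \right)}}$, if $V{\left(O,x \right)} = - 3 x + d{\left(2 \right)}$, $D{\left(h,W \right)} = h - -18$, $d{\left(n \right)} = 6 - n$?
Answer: $i \sqrt{383} \approx 19.57 i$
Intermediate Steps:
$D{\left(h,W \right)} = 18 + h$ ($D{\left(h,W \right)} = h + 18 = 18 + h$)
$V{\left(O,x \right)} = 4 - 3 x$ ($V{\left(O,x \right)} = - 3 x + \left(6 - 2\right) = - 3 x + 4 = 4 - 3 x$)
$\sqrt{D{\left(-201,-14 \right)} + V{\left(-142,68 \right)}} = \sqrt{\left(18 - 201\right) + \left(4 - 204\right)} = \sqrt{-183 + \left(4 - 204\right)} = \sqrt{-183 - 200} = \sqrt{-383} = i \sqrt{383}$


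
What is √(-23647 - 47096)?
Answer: I*√70743 ≈ 265.98*I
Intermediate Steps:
√(-23647 - 47096) = √(-70743) = I*√70743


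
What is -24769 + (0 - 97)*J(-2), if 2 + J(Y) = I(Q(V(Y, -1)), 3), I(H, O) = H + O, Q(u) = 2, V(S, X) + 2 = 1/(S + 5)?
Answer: -25060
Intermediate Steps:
V(S, X) = -2 + 1/(5 + S) (V(S, X) = -2 + 1/(S + 5) = -2 + 1/(5 + S))
J(Y) = 3 (J(Y) = -2 + (2 + 3) = -2 + 5 = 3)
-24769 + (0 - 97)*J(-2) = -24769 + (0 - 97)*3 = -24769 - 97*3 = -24769 - 291 = -25060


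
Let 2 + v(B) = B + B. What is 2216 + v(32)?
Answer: 2278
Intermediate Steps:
v(B) = -2 + 2*B (v(B) = -2 + (B + B) = -2 + 2*B)
2216 + v(32) = 2216 + (-2 + 2*32) = 2216 + (-2 + 64) = 2216 + 62 = 2278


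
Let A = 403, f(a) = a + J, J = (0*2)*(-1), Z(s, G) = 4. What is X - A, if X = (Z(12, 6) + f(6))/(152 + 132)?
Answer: -57221/142 ≈ -402.96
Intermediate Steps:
J = 0 (J = 0*(-1) = 0)
f(a) = a (f(a) = a + 0 = a)
X = 5/142 (X = (4 + 6)/(152 + 132) = 10/284 = 10*(1/284) = 5/142 ≈ 0.035211)
X - A = 5/142 - 1*403 = 5/142 - 403 = -57221/142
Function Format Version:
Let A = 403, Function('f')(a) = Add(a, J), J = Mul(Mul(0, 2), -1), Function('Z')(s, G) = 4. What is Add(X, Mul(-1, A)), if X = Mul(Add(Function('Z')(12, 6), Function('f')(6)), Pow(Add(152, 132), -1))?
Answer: Rational(-57221, 142) ≈ -402.96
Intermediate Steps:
J = 0 (J = Mul(0, -1) = 0)
Function('f')(a) = a (Function('f')(a) = Add(a, 0) = a)
X = Rational(5, 142) (X = Mul(Add(4, 6), Pow(Add(152, 132), -1)) = Mul(10, Pow(284, -1)) = Mul(10, Rational(1, 284)) = Rational(5, 142) ≈ 0.035211)
Add(X, Mul(-1, A)) = Add(Rational(5, 142), Mul(-1, 403)) = Add(Rational(5, 142), -403) = Rational(-57221, 142)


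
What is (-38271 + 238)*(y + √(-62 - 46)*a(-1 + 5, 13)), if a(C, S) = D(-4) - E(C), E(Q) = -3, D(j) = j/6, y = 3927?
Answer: -149355591 - 532462*I*√3 ≈ -1.4936e+8 - 9.2225e+5*I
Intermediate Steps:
D(j) = j/6 (D(j) = j*(⅙) = j/6)
a(C, S) = 7/3 (a(C, S) = (⅙)*(-4) - 1*(-3) = -⅔ + 3 = 7/3)
(-38271 + 238)*(y + √(-62 - 46)*a(-1 + 5, 13)) = (-38271 + 238)*(3927 + √(-62 - 46)*(7/3)) = -38033*(3927 + √(-108)*(7/3)) = -38033*(3927 + (6*I*√3)*(7/3)) = -38033*(3927 + 14*I*√3) = -149355591 - 532462*I*√3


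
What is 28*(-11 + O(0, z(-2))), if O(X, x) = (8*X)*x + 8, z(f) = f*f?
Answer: -84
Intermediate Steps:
z(f) = f**2
O(X, x) = 8 + 8*X*x (O(X, x) = 8*X*x + 8 = 8 + 8*X*x)
28*(-11 + O(0, z(-2))) = 28*(-11 + (8 + 8*0*(-2)**2)) = 28*(-11 + (8 + 8*0*4)) = 28*(-11 + (8 + 0)) = 28*(-11 + 8) = 28*(-3) = -84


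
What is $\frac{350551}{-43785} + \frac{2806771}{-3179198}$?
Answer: $- \frac{112487773303}{12654653130} \approx -8.889$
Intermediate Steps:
$\frac{350551}{-43785} + \frac{2806771}{-3179198} = 350551 \left(- \frac{1}{43785}\right) + 2806771 \left(- \frac{1}{3179198}\right) = - \frac{350551}{43785} - \frac{255161}{289018} = - \frac{112487773303}{12654653130}$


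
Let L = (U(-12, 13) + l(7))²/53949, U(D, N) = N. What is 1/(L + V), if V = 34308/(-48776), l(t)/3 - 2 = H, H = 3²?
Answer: -93979158/62416867 ≈ -1.5057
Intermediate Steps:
H = 9
l(t) = 33 (l(t) = 6 + 3*9 = 6 + 27 = 33)
L = 2116/53949 (L = (13 + 33)²/53949 = 46²*(1/53949) = 2116*(1/53949) = 2116/53949 ≈ 0.039222)
V = -8577/12194 (V = 34308*(-1/48776) = -8577/12194 ≈ -0.70338)
1/(L + V) = 1/(2116/53949 - 8577/12194) = 1/(-62416867/93979158) = -93979158/62416867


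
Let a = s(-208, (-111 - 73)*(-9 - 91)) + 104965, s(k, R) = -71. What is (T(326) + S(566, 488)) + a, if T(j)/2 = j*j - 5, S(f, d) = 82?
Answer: 317518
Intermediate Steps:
a = 104894 (a = -71 + 104965 = 104894)
T(j) = -10 + 2*j² (T(j) = 2*(j*j - 5) = 2*(j² - 5) = 2*(-5 + j²) = -10 + 2*j²)
(T(326) + S(566, 488)) + a = ((-10 + 2*326²) + 82) + 104894 = ((-10 + 2*106276) + 82) + 104894 = ((-10 + 212552) + 82) + 104894 = (212542 + 82) + 104894 = 212624 + 104894 = 317518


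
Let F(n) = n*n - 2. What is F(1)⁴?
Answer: 1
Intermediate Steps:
F(n) = -2 + n² (F(n) = n² - 2 = -2 + n²)
F(1)⁴ = (-2 + 1²)⁴ = (-2 + 1)⁴ = (-1)⁴ = 1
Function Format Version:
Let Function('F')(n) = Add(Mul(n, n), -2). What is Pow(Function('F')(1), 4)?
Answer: 1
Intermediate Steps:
Function('F')(n) = Add(-2, Pow(n, 2)) (Function('F')(n) = Add(Pow(n, 2), -2) = Add(-2, Pow(n, 2)))
Pow(Function('F')(1), 4) = Pow(Add(-2, Pow(1, 2)), 4) = Pow(Add(-2, 1), 4) = Pow(-1, 4) = 1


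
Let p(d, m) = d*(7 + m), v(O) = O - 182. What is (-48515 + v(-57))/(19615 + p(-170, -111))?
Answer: -48754/37295 ≈ -1.3073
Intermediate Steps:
v(O) = -182 + O
(-48515 + v(-57))/(19615 + p(-170, -111)) = (-48515 + (-182 - 57))/(19615 - 170*(7 - 111)) = (-48515 - 239)/(19615 - 170*(-104)) = -48754/(19615 + 17680) = -48754/37295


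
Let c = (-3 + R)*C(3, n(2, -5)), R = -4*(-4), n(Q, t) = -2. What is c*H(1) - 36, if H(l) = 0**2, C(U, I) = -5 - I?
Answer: -36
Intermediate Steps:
R = 16
H(l) = 0
c = -39 (c = (-3 + 16)*(-5 - 1*(-2)) = 13*(-5 + 2) = 13*(-3) = -39)
c*H(1) - 36 = -39*0 - 36 = 0 - 36 = -36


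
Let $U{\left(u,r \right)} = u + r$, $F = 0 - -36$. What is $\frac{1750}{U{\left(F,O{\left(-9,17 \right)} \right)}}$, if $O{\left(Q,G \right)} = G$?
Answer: $\frac{1750}{53} \approx 33.019$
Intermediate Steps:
$F = 36$ ($F = 0 + 36 = 36$)
$U{\left(u,r \right)} = r + u$
$\frac{1750}{U{\left(F,O{\left(-9,17 \right)} \right)}} = \frac{1750}{17 + 36} = \frac{1750}{53}$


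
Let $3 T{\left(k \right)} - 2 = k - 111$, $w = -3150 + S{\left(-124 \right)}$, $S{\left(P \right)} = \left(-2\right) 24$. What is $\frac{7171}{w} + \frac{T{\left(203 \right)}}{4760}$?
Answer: $- \frac{8508439}{3805620} \approx -2.2358$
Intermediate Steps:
$S{\left(P \right)} = -48$
$w = -3198$ ($w = -3150 - 48 = -3198$)
$T{\left(k \right)} = - \frac{109}{3} + \frac{k}{3}$ ($T{\left(k \right)} = \frac{2}{3} + \frac{k - 111}{3} = \frac{2}{3} + \frac{-111 + k}{3} = \frac{2}{3} + \left(-37 + \frac{k}{3}\right) = - \frac{109}{3} + \frac{k}{3}$)
$\frac{7171}{w} + \frac{T{\left(203 \right)}}{4760} = \frac{7171}{-3198} + \frac{- \frac{109}{3} + \frac{1}{3} \cdot 203}{4760} = 7171 \left(- \frac{1}{3198}\right) + \left(- \frac{109}{3} + \frac{203}{3}\right) \frac{1}{4760} = - \frac{7171}{3198} + \frac{94}{3} \cdot \frac{1}{4760} = - \frac{7171}{3198} + \frac{47}{7140} = - \frac{8508439}{3805620}$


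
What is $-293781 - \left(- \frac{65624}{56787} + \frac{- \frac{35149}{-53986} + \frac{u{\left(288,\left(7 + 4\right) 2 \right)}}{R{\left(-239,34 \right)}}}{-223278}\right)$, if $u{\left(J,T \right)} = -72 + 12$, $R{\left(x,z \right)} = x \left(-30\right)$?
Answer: $- \frac{16020447840141399052261}{54532154423061348} \approx -2.9378 \cdot 10^{5}$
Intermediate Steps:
$R{\left(x,z \right)} = - 30 x$
$u{\left(J,T \right)} = -60$
$-293781 - \left(- \frac{65624}{56787} + \frac{- \frac{35149}{-53986} + \frac{u{\left(288,\left(7 + 4\right) 2 \right)}}{R{\left(-239,34 \right)}}}{-223278}\right) = -293781 - \left(- \frac{65624}{56787} + \frac{- \frac{35149}{-53986} - \frac{60}{\left(-30\right) \left(-239\right)}}{-223278}\right) = -293781 - \left(\left(-65624\right) \frac{1}{56787} + \left(\left(-35149\right) \left(- \frac{1}{53986}\right) - \frac{60}{7170}\right) \left(- \frac{1}{223278}\right)\right) = -293781 - \left(- \frac{65624}{56787} + \left(\frac{35149}{53986} - \frac{2}{239}\right) \left(- \frac{1}{223278}\right)\right) = -293781 - \left(- \frac{65624}{56787} + \frac{8292639}{12902654} \left(- \frac{1}{223278}\right)\right) = -293781 - \left(- \frac{65624}{56787} - \frac{2764213}{960292926604}\right) = -293781 - - \frac{63018419986824527}{54532154423061348} = -293781 + \frac{63018419986824527}{54532154423061348} = - \frac{16020447840141399052261}{54532154423061348}$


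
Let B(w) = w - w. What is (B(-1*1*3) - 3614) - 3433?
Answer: -7047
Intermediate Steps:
B(w) = 0
(B(-1*1*3) - 3614) - 3433 = (0 - 3614) - 3433 = -3614 - 3433 = -7047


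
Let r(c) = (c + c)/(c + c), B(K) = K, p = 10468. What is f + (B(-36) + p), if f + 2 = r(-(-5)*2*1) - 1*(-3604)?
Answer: 14035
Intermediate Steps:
r(c) = 1 (r(c) = (2*c)/((2*c)) = (2*c)*(1/(2*c)) = 1)
f = 3603 (f = -2 + (1 - 1*(-3604)) = -2 + (1 + 3604) = -2 + 3605 = 3603)
f + (B(-36) + p) = 3603 + (-36 + 10468) = 3603 + 10432 = 14035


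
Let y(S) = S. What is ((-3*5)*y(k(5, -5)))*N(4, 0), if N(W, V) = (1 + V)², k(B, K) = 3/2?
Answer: -45/2 ≈ -22.500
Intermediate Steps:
k(B, K) = 3/2 (k(B, K) = 3*(½) = 3/2)
((-3*5)*y(k(5, -5)))*N(4, 0) = (-3*5*(3/2))*(1 + 0)² = -15*3/2*1² = -45/2*1 = -45/2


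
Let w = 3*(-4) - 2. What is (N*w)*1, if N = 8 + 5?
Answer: -182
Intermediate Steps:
N = 13
w = -14 (w = -12 - 2 = -14)
(N*w)*1 = (13*(-14))*1 = -182*1 = -182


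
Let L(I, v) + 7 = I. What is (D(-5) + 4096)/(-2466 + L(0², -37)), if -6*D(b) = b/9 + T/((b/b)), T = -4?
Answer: -221225/133542 ≈ -1.6566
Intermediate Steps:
L(I, v) = -7 + I
D(b) = ⅔ - b/54 (D(b) = -(b/9 - 4/(b/b))/6 = -(b*(⅑) - 4/1)/6 = -(b/9 - 4*1)/6 = -(b/9 - 4)/6 = -(-4 + b/9)/6 = ⅔ - b/54)
(D(-5) + 4096)/(-2466 + L(0², -37)) = ((⅔ - 1/54*(-5)) + 4096)/(-2466 + (-7 + 0²)) = ((⅔ + 5/54) + 4096)/(-2466 + (-7 + 0)) = (41/54 + 4096)/(-2466 - 7) = (221225/54)/(-2473) = (221225/54)*(-1/2473) = -221225/133542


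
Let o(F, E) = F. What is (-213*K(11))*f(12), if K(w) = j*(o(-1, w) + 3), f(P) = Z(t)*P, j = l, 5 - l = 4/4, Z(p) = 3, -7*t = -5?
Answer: -61344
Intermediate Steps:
t = 5/7 (t = -⅐*(-5) = 5/7 ≈ 0.71429)
l = 4 (l = 5 - 4/4 = 5 - 1*1 = 5 - 1 = 4)
j = 4
f(P) = 3*P
K(w) = 8 (K(w) = 4*(-1 + 3) = 4*2 = 8)
(-213*K(11))*f(12) = (-213*8)*(3*12) = -1704*36 = -61344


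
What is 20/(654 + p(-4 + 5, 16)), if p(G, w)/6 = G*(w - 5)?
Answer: 1/36 ≈ 0.027778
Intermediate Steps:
p(G, w) = 6*G*(-5 + w) (p(G, w) = 6*(G*(w - 5)) = 6*(G*(-5 + w)) = 6*G*(-5 + w))
20/(654 + p(-4 + 5, 16)) = 20/(654 + 6*(-4 + 5)*(-5 + 16)) = 20/(654 + 6*1*11) = 20/(654 + 66) = 20/720 = 20*(1/720) = 1/36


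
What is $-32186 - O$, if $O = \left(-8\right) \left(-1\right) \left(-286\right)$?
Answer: $-29898$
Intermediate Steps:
$O = -2288$ ($O = 8 \left(-286\right) = -2288$)
$-32186 - O = -32186 - -2288 = -32186 + 2288 = -29898$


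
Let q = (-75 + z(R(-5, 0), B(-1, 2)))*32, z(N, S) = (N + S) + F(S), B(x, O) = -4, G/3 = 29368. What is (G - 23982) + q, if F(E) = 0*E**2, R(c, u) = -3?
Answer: 61498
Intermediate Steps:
G = 88104 (G = 3*29368 = 88104)
F(E) = 0
z(N, S) = N + S (z(N, S) = (N + S) + 0 = N + S)
q = -2624 (q = (-75 + (-3 - 4))*32 = (-75 - 7)*32 = -82*32 = -2624)
(G - 23982) + q = (88104 - 23982) - 2624 = 64122 - 2624 = 61498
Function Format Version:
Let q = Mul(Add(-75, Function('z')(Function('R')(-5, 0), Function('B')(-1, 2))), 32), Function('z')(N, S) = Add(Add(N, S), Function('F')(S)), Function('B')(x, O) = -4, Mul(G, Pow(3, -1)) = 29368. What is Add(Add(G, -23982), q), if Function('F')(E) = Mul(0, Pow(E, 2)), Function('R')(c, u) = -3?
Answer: 61498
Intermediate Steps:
G = 88104 (G = Mul(3, 29368) = 88104)
Function('F')(E) = 0
Function('z')(N, S) = Add(N, S) (Function('z')(N, S) = Add(Add(N, S), 0) = Add(N, S))
q = -2624 (q = Mul(Add(-75, Add(-3, -4)), 32) = Mul(Add(-75, -7), 32) = Mul(-82, 32) = -2624)
Add(Add(G, -23982), q) = Add(Add(88104, -23982), -2624) = Add(64122, -2624) = 61498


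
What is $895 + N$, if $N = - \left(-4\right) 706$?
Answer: $3719$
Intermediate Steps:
$N = 2824$ ($N = \left(-1\right) \left(-2824\right) = 2824$)
$895 + N = 895 + 2824 = 3719$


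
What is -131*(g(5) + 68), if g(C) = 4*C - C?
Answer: -10873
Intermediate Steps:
g(C) = 3*C
-131*(g(5) + 68) = -131*(3*5 + 68) = -131*(15 + 68) = -131*83 = -10873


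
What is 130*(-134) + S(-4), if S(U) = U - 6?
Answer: -17430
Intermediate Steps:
S(U) = -6 + U
130*(-134) + S(-4) = 130*(-134) + (-6 - 4) = -17420 - 10 = -17430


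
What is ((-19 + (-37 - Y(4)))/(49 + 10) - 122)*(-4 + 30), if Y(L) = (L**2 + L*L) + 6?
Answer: -189592/59 ≈ -3213.4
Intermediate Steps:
Y(L) = 6 + 2*L**2 (Y(L) = (L**2 + L**2) + 6 = 2*L**2 + 6 = 6 + 2*L**2)
((-19 + (-37 - Y(4)))/(49 + 10) - 122)*(-4 + 30) = ((-19 + (-37 - (6 + 2*4**2)))/(49 + 10) - 122)*(-4 + 30) = ((-19 + (-37 - (6 + 2*16)))/59 - 122)*26 = ((-19 + (-37 - (6 + 32)))*(1/59) - 122)*26 = ((-19 + (-37 - 1*38))*(1/59) - 122)*26 = ((-19 + (-37 - 38))*(1/59) - 122)*26 = ((-19 - 75)*(1/59) - 122)*26 = (-94*1/59 - 122)*26 = (-94/59 - 122)*26 = -7292/59*26 = -189592/59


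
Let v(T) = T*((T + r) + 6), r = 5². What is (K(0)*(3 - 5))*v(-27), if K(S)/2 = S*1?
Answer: 0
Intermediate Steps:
K(S) = 2*S (K(S) = 2*(S*1) = 2*S)
r = 25
v(T) = T*(31 + T) (v(T) = T*((T + 25) + 6) = T*((25 + T) + 6) = T*(31 + T))
(K(0)*(3 - 5))*v(-27) = ((2*0)*(3 - 5))*(-27*(31 - 27)) = (0*(-2))*(-27*4) = 0*(-108) = 0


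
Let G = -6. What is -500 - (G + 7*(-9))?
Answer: -431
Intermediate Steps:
-500 - (G + 7*(-9)) = -500 - (-6 + 7*(-9)) = -500 - (-6 - 63) = -500 - 1*(-69) = -500 + 69 = -431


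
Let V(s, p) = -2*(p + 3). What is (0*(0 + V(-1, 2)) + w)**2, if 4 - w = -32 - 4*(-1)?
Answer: 1024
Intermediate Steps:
V(s, p) = -6 - 2*p (V(s, p) = -2*(3 + p) = -6 - 2*p)
w = 32 (w = 4 - (-32 - 4*(-1)) = 4 - (-32 + 4) = 4 - 1*(-28) = 4 + 28 = 32)
(0*(0 + V(-1, 2)) + w)**2 = (0*(0 + (-6 - 2*2)) + 32)**2 = (0*(0 + (-6 - 4)) + 32)**2 = (0*(0 - 10) + 32)**2 = (0*(-10) + 32)**2 = (0 + 32)**2 = 32**2 = 1024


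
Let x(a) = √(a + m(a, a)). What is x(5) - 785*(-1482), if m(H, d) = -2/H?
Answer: 1163370 + √115/5 ≈ 1.1634e+6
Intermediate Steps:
x(a) = √(a - 2/a)
x(5) - 785*(-1482) = √(5 - 2/5) - 785*(-1482) = √(5 - 2*⅕) + 1163370 = √(5 - ⅖) + 1163370 = √(23/5) + 1163370 = √115/5 + 1163370 = 1163370 + √115/5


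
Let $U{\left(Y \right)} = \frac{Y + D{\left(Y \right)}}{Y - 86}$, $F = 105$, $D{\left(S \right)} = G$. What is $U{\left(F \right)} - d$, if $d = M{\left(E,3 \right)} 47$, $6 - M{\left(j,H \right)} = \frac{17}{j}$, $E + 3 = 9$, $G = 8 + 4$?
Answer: $- \frac{16265}{114} \approx -142.68$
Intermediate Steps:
$G = 12$
$D{\left(S \right)} = 12$
$E = 6$ ($E = -3 + 9 = 6$)
$M{\left(j,H \right)} = 6 - \frac{17}{j}$
$U{\left(Y \right)} = \frac{12 + Y}{-86 + Y}$ ($U{\left(Y \right)} = \frac{Y + 12}{Y - 86} = \frac{12 + Y}{-86 + Y}$)
$d = \frac{893}{6}$ ($d = \left(6 - \frac{17}{6}\right) 47 = \frac{19}{6} \cdot 47 = \frac{893}{6} \approx 148.83$)
$U{\left(F \right)} - d = \frac{12 + 105}{-86 + 105} - \frac{893}{6} = \frac{1}{19} \cdot 117 - \frac{893}{6} = \frac{117}{19} - \frac{893}{6} = - \frac{16265}{114}$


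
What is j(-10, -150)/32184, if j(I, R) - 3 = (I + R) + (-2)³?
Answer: -55/10728 ≈ -0.0051268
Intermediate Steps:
j(I, R) = -5 + I + R (j(I, R) = 3 + ((I + R) + (-2)³) = 3 + ((I + R) - 8) = 3 + (-8 + I + R) = -5 + I + R)
j(-10, -150)/32184 = (-5 - 10 - 150)/32184 = -165*1/32184 = -55/10728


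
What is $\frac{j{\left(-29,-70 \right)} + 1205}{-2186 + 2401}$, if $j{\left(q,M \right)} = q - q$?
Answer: $\frac{241}{43} \approx 5.6047$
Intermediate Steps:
$j{\left(q,M \right)} = 0$
$\frac{j{\left(-29,-70 \right)} + 1205}{-2186 + 2401} = \frac{0 + 1205}{-2186 + 2401} = \frac{1205}{215} = 1205 \cdot \frac{1}{215} = \frac{241}{43}$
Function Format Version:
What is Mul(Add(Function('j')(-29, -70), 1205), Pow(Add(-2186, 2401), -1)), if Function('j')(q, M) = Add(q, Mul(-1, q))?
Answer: Rational(241, 43) ≈ 5.6047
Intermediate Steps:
Function('j')(q, M) = 0
Mul(Add(Function('j')(-29, -70), 1205), Pow(Add(-2186, 2401), -1)) = Mul(Add(0, 1205), Pow(Add(-2186, 2401), -1)) = Mul(1205, Pow(215, -1)) = Mul(1205, Rational(1, 215)) = Rational(241, 43)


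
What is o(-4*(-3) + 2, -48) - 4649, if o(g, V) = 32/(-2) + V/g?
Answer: -32679/7 ≈ -4668.4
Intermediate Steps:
o(g, V) = -16 + V/g (o(g, V) = 32*(-1/2) + V/g = -16 + V/g)
o(-4*(-3) + 2, -48) - 4649 = (-16 - 48/(-4*(-3) + 2)) - 4649 = (-16 - 48/(12 + 2)) - 4649 = (-16 - 48/14) - 4649 = (-16 - 48*1/14) - 4649 = (-16 - 24/7) - 4649 = -136/7 - 4649 = -32679/7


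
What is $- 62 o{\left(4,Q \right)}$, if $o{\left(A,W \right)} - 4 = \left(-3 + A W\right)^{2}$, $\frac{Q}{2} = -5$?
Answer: $-114886$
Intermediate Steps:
$Q = -10$ ($Q = 2 \left(-5\right) = -10$)
$o{\left(A,W \right)} = 4 + \left(-3 + A W\right)^{2}$
$- 62 o{\left(4,Q \right)} = - 62 \left(4 + \left(-3 + 4 \left(-10\right)\right)^{2}\right) = - 62 \left(4 + \left(-3 - 40\right)^{2}\right) = - 62 \left(4 + \left(-43\right)^{2}\right) = - 62 \left(4 + 1849\right) = \left(-62\right) 1853 = -114886$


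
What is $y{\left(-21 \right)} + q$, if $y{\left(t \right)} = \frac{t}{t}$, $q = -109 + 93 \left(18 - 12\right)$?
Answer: $450$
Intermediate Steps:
$q = 449$ ($q = -109 + 93 \left(18 - 12\right) = -109 + 93 \cdot 6 = -109 + 558 = 449$)
$y{\left(t \right)} = 1$
$y{\left(-21 \right)} + q = 1 + 449 = 450$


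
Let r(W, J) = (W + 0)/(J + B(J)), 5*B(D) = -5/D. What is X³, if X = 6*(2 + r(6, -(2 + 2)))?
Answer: 1728/125 ≈ 13.824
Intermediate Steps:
B(D) = -1/D (B(D) = (-5/D)/5 = -1/D)
r(W, J) = W/(J - 1/J) (r(W, J) = (W + 0)/(J - 1/J) = W/(J - 1/J))
X = 12/5 (X = 6*(2 - (2 + 2)*6/(-1 + (-(2 + 2))²)) = 6*(2 - 1*4*6/(-1 + (-1*4)²)) = 6*(2 - 4*6/(-1 + (-4)²)) = 6*(2 - 4*6/(-1 + 16)) = 6*(2 - 4*6/15) = 6*(2 - 4*6*1/15) = 6*(2 - 8/5) = 6*(⅖) = 12/5 ≈ 2.4000)
X³ = (12/5)³ = 1728/125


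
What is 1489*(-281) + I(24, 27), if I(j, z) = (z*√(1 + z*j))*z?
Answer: -418409 + 729*√649 ≈ -3.9984e+5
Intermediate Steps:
I(j, z) = z²*√(1 + j*z) (I(j, z) = (z*√(1 + j*z))*z = z²*√(1 + j*z))
1489*(-281) + I(24, 27) = 1489*(-281) + 27²*√(1 + 24*27) = -418409 + 729*√(1 + 648) = -418409 + 729*√649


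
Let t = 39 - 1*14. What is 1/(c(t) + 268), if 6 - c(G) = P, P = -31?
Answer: 1/305 ≈ 0.0032787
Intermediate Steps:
t = 25 (t = 39 - 14 = 25)
c(G) = 37 (c(G) = 6 - 1*(-31) = 6 + 31 = 37)
1/(c(t) + 268) = 1/(37 + 268) = 1/305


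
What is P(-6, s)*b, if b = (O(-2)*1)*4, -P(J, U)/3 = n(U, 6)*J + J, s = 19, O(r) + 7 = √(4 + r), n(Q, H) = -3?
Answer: 1008 - 144*√2 ≈ 804.35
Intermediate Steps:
O(r) = -7 + √(4 + r)
P(J, U) = 6*J (P(J, U) = -3*(-3*J + J) = -(-6)*J = 6*J)
b = -28 + 4*√2 (b = ((-7 + √(4 - 2))*1)*4 = ((-7 + √2)*1)*4 = (-7 + √2)*4 = -28 + 4*√2 ≈ -22.343)
P(-6, s)*b = (6*(-6))*(-28 + 4*√2) = -36*(-28 + 4*√2) = 1008 - 144*√2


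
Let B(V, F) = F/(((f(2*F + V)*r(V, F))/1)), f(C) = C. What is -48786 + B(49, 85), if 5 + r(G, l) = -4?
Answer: -96157291/1971 ≈ -48786.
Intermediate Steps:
r(G, l) = -9 (r(G, l) = -5 - 4 = -9)
B(V, F) = F/(-18*F - 9*V) (B(V, F) = F/((((2*F + V)*(-9))/1)) = F/((((V + 2*F)*(-9))*1)) = F/(((-18*F - 9*V)*1)) = F/(-18*F - 9*V))
-48786 + B(49, 85) = -48786 - 1*85/(9*49 + 18*85) = -48786 - 1*85/(441 + 1530) = -48786 - 1*85/1971 = -48786 - 1*85*1/1971 = -48786 - 85/1971 = -96157291/1971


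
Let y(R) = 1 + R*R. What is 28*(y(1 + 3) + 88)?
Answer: 2940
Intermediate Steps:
y(R) = 1 + R²
28*(y(1 + 3) + 88) = 28*((1 + (1 + 3)²) + 88) = 28*((1 + 4²) + 88) = 28*((1 + 16) + 88) = 28*(17 + 88) = 28*105 = 2940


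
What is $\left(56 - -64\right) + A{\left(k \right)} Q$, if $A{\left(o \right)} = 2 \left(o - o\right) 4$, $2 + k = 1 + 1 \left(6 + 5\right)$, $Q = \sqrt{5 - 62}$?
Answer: $120$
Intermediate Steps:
$Q = i \sqrt{57}$ ($Q = \sqrt{-57} = i \sqrt{57} \approx 7.5498 i$)
$k = 10$ ($k = -2 + \left(1 + 1 \left(6 + 5\right)\right) = -2 + \left(1 + 1 \cdot 11\right) = -2 + \left(1 + 11\right) = -2 + 12 = 10$)
$A{\left(o \right)} = 0$ ($A{\left(o \right)} = 2 \cdot 0 \cdot 4 = 0 \cdot 4 = 0$)
$\left(56 - -64\right) + A{\left(k \right)} Q = \left(56 - -64\right) + 0 i \sqrt{57} = \left(56 + 64\right) + 0 = 120 + 0 = 120$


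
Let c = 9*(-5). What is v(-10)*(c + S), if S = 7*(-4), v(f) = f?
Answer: 730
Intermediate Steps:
S = -28
c = -45
v(-10)*(c + S) = -10*(-45 - 28) = -10*(-73) = 730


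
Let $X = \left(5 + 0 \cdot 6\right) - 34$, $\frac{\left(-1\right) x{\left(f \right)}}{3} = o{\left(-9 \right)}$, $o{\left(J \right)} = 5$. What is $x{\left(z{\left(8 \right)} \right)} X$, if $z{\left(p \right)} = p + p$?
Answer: $435$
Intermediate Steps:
$z{\left(p \right)} = 2 p$
$x{\left(f \right)} = -15$ ($x{\left(f \right)} = \left(-3\right) 5 = -15$)
$X = -29$ ($X = \left(5 + 0\right) - 34 = 5 - 34 = -29$)
$x{\left(z{\left(8 \right)} \right)} X = \left(-15\right) \left(-29\right) = 435$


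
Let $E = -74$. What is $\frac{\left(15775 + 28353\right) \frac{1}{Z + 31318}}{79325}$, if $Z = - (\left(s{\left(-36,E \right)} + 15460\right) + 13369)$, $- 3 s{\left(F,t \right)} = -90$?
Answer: $\frac{44128}{195060175} \approx 0.00022623$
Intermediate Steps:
$s{\left(F,t \right)} = 30$ ($s{\left(F,t \right)} = \left(- \frac{1}{3}\right) \left(-90\right) = 30$)
$Z = -28859$ ($Z = - (\left(30 + 15460\right) + 13369) = - (15490 + 13369) = \left(-1\right) 28859 = -28859$)
$\frac{\left(15775 + 28353\right) \frac{1}{Z + 31318}}{79325} = \frac{\left(15775 + 28353\right) \frac{1}{-28859 + 31318}}{79325} = \frac{44128}{2459} \cdot \frac{1}{79325} = \frac{44128}{195060175}$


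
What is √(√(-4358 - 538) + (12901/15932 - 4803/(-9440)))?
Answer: √(2377628139770 + 21638631187200*I*√34)/1342840 ≈ 5.9709 + 5.8594*I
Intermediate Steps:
√(√(-4358 - 538) + (12901/15932 - 4803/(-9440))) = √(√(-4896) + (12901*(1/15932) - 4803*(-1/9440))) = √(12*I*√34 + (1843/2276 + 4803/9440)) = √(12*I*√34 + 7082387/5371360) = √(7082387/5371360 + 12*I*√34)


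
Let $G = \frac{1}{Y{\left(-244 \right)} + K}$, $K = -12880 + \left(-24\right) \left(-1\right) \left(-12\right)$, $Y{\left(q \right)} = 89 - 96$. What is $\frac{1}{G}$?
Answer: $-13175$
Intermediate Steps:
$Y{\left(q \right)} = -7$
$K = -13168$ ($K = -12880 + 24 \left(-12\right) = -12880 - 288 = -13168$)
$G = - \frac{1}{13175}$ ($G = \frac{1}{-7 - 13168} = \frac{1}{-13175} = - \frac{1}{13175} \approx -7.5901 \cdot 10^{-5}$)
$\frac{1}{G} = \frac{1}{- \frac{1}{13175}} = -13175$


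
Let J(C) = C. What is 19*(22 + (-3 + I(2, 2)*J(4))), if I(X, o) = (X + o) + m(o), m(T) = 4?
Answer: 969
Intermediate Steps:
I(X, o) = 4 + X + o (I(X, o) = (X + o) + 4 = 4 + X + o)
19*(22 + (-3 + I(2, 2)*J(4))) = 19*(22 + (-3 + (4 + 2 + 2)*4)) = 19*(22 + (-3 + 8*4)) = 19*(22 + (-3 + 32)) = 19*(22 + 29) = 19*51 = 969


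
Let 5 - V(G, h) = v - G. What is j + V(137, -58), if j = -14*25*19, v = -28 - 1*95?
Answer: -6385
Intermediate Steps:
v = -123 (v = -28 - 95 = -123)
V(G, h) = 128 + G (V(G, h) = 5 - (-123 - G) = 5 + (123 + G) = 128 + G)
j = -6650 (j = -350*19 = -6650)
j + V(137, -58) = -6650 + (128 + 137) = -6650 + 265 = -6385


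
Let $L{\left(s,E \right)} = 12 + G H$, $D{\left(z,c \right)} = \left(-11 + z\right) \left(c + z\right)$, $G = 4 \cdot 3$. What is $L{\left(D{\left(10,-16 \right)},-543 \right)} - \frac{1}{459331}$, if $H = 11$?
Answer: $\frac{66143663}{459331} \approx 144.0$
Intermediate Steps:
$G = 12$
$L{\left(s,E \right)} = 144$ ($L{\left(s,E \right)} = 12 + 12 \cdot 11 = 12 + 132 = 144$)
$L{\left(D{\left(10,-16 \right)},-543 \right)} - \frac{1}{459331} = 144 - \frac{1}{459331} = \frac{66143663}{459331}$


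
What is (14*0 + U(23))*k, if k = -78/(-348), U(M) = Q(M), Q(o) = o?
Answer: 299/58 ≈ 5.1552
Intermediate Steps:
U(M) = M
k = 13/58 (k = -78*(-1/348) = 13/58 ≈ 0.22414)
(14*0 + U(23))*k = (14*0 + 23)*(13/58) = (0 + 23)*(13/58) = 23*(13/58) = 299/58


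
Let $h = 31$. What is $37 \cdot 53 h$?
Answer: $60791$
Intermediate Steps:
$37 \cdot 53 h = 37 \cdot 53 \cdot 31 = 1961 \cdot 31 = 60791$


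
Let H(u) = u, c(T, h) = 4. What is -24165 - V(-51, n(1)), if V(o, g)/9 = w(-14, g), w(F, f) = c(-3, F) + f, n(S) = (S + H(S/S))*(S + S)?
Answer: -24237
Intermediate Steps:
n(S) = 2*S*(1 + S) (n(S) = (S + S/S)*(S + S) = (S + 1)*(2*S) = (1 + S)*(2*S) = 2*S*(1 + S))
w(F, f) = 4 + f
V(o, g) = 36 + 9*g (V(o, g) = 9*(4 + g) = 36 + 9*g)
-24165 - V(-51, n(1)) = -24165 - (36 + 9*(2*1*(1 + 1))) = -24165 - (36 + 9*(2*1*2)) = -24165 - (36 + 9*4) = -24165 - (36 + 36) = -24165 - 1*72 = -24165 - 72 = -24237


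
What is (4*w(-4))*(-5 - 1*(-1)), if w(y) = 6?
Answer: -96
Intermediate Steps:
(4*w(-4))*(-5 - 1*(-1)) = (4*6)*(-5 - 1*(-1)) = 24*(-5 + 1) = 24*(-4) = -96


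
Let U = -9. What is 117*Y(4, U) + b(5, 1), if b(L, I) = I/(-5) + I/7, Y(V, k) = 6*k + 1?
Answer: -217037/35 ≈ -6201.1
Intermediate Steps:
Y(V, k) = 1 + 6*k
b(L, I) = -2*I/35 (b(L, I) = I*(-1/5) + I*(1/7) = -I/5 + I/7 = -2*I/35)
117*Y(4, U) + b(5, 1) = 117*(1 + 6*(-9)) - 2/35*1 = 117*(1 - 54) - 2/35 = 117*(-53) - 2/35 = -6201 - 2/35 = -217037/35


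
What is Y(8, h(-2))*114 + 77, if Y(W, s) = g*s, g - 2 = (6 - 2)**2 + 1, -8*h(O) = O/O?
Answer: -775/4 ≈ -193.75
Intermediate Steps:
h(O) = -1/8 (h(O) = -O/(8*O) = -1/8*1 = -1/8)
g = 19 (g = 2 + ((6 - 2)**2 + 1) = 2 + (4**2 + 1) = 2 + (16 + 1) = 2 + 17 = 19)
Y(W, s) = 19*s
Y(8, h(-2))*114 + 77 = (19*(-1/8))*114 + 77 = -19/8*114 + 77 = -1083/4 + 77 = -775/4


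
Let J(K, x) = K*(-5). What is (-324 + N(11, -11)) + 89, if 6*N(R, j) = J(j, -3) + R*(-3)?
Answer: -694/3 ≈ -231.33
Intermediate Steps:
J(K, x) = -5*K
N(R, j) = -5*j/6 - R/2 (N(R, j) = (-5*j + R*(-3))/6 = (-5*j - 3*R)/6 = -5*j/6 - R/2)
(-324 + N(11, -11)) + 89 = (-324 + (-5/6*(-11) - 1/2*11)) + 89 = (-324 + (55/6 - 11/2)) + 89 = (-324 + 11/3) + 89 = -961/3 + 89 = -694/3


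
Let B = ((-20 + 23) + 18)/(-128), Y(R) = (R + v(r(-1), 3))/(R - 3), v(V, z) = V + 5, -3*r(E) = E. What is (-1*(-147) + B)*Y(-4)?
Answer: -895/32 ≈ -27.969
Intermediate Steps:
r(E) = -E/3
v(V, z) = 5 + V
Y(R) = (16/3 + R)/(-3 + R) (Y(R) = (R + (5 - ⅓*(-1)))/(R - 3) = (R + (5 + ⅓))/(-3 + R) = (R + 16/3)/(-3 + R) = (16/3 + R)/(-3 + R))
B = -21/128 (B = (3 + 18)*(-1/128) = 21*(-1/128) = -21/128 ≈ -0.16406)
(-1*(-147) + B)*Y(-4) = (-1*(-147) - 21/128)*((16/3 - 4)/(-3 - 4)) = (147 - 21/128)*((4/3)/(-7)) = 18795*(-⅐*4/3)/128 = (18795/128)*(-4/21) = -895/32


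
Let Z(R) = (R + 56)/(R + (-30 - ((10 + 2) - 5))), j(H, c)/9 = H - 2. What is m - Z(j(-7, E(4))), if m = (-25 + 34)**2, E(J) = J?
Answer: 9533/118 ≈ 80.788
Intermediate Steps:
j(H, c) = -18 + 9*H (j(H, c) = 9*(H - 2) = 9*(-2 + H) = -18 + 9*H)
m = 81 (m = 9**2 = 81)
Z(R) = (56 + R)/(-37 + R) (Z(R) = (56 + R)/(R + (-30 - (12 - 5))) = (56 + R)/(R + (-30 - 1*7)) = (56 + R)/(R + (-30 - 7)) = (56 + R)/(R - 37) = (56 + R)/(-37 + R))
m - Z(j(-7, E(4))) = 81 - (56 + (-18 + 9*(-7)))/(-37 + (-18 + 9*(-7))) = 81 - (56 + (-18 - 63))/(-37 + (-18 - 63)) = 81 - (56 - 81)/(-37 - 81) = 81 - (-25)/(-118) = 81 - (-1)*(-25)/118 = 81 - 1*25/118 = 81 - 25/118 = 9533/118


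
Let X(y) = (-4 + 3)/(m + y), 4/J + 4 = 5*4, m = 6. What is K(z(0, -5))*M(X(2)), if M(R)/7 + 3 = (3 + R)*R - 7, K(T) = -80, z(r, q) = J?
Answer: 23205/4 ≈ 5801.3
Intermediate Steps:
J = ¼ (J = 4/(-4 + 5*4) = 4/(-4 + 20) = 4/16 = 4*(1/16) = ¼ ≈ 0.25000)
z(r, q) = ¼
X(y) = -1/(6 + y) (X(y) = (-4 + 3)/(6 + y) = -1/(6 + y))
M(R) = -70 + 7*R*(3 + R) (M(R) = -21 + 7*((3 + R)*R - 7) = -21 + 7*(R*(3 + R) - 7) = -21 + 7*(-7 + R*(3 + R)) = -21 + (-49 + 7*R*(3 + R)) = -70 + 7*R*(3 + R))
K(z(0, -5))*M(X(2)) = -80*(-70 + 7*(-1/(6 + 2))² + 21*(-1/(6 + 2))) = -80*(-70 + 7*(-1/8)² + 21*(-1/8)) = -80*(-70 + 7*(-1*⅛)² + 21*(-1*⅛)) = -80*(-70 + 7*(-⅛)² + 21*(-⅛)) = -80*(-70 + 7*(1/64) - 21/8) = -80*(-70 + 7/64 - 21/8) = -80*(-4641/64) = 23205/4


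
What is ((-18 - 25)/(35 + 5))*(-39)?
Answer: 1677/40 ≈ 41.925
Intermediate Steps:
((-18 - 25)/(35 + 5))*(-39) = -43/40*(-39) = 1677/40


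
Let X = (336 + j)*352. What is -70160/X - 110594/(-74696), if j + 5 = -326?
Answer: -15768831/410828 ≈ -38.383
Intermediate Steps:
j = -331 (j = -5 - 326 = -331)
X = 1760 (X = (336 - 331)*352 = 5*352 = 1760)
-70160/X - 110594/(-74696) = -70160/1760 - 110594/(-74696) = -70160*1/1760 - 110594*(-1/74696) = -877/22 + 55297/37348 = -15768831/410828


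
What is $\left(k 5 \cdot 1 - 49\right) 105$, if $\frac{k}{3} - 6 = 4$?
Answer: $10605$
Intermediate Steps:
$k = 30$ ($k = 18 + 3 \cdot 4 = 18 + 12 = 30$)
$\left(k 5 \cdot 1 - 49\right) 105 = \left(30 \cdot 5 \cdot 1 - 49\right) 105 = \left(150 \cdot 1 - 49\right) 105 = \left(150 - 49\right) 105 = 101 \cdot 105 = 10605$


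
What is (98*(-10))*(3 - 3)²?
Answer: 0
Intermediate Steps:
(98*(-10))*(3 - 3)² = -980*0² = -980*0 = 0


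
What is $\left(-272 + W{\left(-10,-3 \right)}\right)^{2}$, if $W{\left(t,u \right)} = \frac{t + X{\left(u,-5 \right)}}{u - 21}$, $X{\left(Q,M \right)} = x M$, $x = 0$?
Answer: $\frac{10621081}{144} \approx 73758.0$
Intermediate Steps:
$X{\left(Q,M \right)} = 0$ ($X{\left(Q,M \right)} = 0 M = 0$)
$W{\left(t,u \right)} = \frac{t}{-21 + u}$ ($W{\left(t,u \right)} = \frac{t + 0}{u - 21} = \frac{t}{-21 + u}$)
$\left(-272 + W{\left(-10,-3 \right)}\right)^{2} = \left(-272 - \frac{10}{-21 - 3}\right)^{2} = \left(-272 - \frac{10}{-24}\right)^{2} = \left(-272 - - \frac{5}{12}\right)^{2} = \left(-272 + \frac{5}{12}\right)^{2} = \left(- \frac{3259}{12}\right)^{2} = \frac{10621081}{144}$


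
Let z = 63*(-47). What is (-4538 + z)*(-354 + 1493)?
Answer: -8541361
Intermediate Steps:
z = -2961
(-4538 + z)*(-354 + 1493) = (-4538 - 2961)*(-354 + 1493) = -7499*1139 = -8541361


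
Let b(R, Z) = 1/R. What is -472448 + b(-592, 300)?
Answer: -279689217/592 ≈ -4.7245e+5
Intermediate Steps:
-472448 + b(-592, 300) = -472448 + 1/(-592) = -472448 - 1/592 = -279689217/592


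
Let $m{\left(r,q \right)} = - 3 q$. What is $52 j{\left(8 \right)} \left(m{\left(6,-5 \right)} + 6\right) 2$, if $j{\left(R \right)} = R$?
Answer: $17472$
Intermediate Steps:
$52 j{\left(8 \right)} \left(m{\left(6,-5 \right)} + 6\right) 2 = 52 \cdot 8 \left(\left(-3\right) \left(-5\right) + 6\right) 2 = 416 \left(15 + 6\right) 2 = 416 \cdot 21 \cdot 2 = 416 \cdot 42 = 17472$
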